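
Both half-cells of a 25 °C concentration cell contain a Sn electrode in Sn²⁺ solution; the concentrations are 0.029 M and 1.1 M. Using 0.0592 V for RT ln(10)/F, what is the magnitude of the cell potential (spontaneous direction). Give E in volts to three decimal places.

+0.047 V

For a concentration cell E°cell = 0. The 1.1 M side is the cathode (reduction is favoured where [Sn²⁺] is higher).
With n = 2, E = −(0.0592/2) log([Sn²⁺]ₐₙ/[Sn²⁺]꜀ₐₜ) = −(0.0592/2) log(0.029/1.1) = −(0.0592/2)(-1.579) = +0.047 V.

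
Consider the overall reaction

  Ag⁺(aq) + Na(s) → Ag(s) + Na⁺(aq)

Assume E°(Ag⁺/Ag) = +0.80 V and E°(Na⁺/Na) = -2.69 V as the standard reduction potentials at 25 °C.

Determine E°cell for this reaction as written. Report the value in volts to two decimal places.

+3.49 V

The Ag⁺/Ag couple has the higher reduction potential, so it is the cathode; Na⁺/Na is oxidised at the anode.
E°cell = E°(cathode) − E°(anode) = (+0.80) − (-2.69) = +3.49 V.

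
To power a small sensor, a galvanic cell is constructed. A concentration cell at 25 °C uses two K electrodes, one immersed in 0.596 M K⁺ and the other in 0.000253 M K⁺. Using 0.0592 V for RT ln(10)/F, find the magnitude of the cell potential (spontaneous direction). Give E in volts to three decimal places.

For a concentration cell E°cell = 0. The 0.596 M side is the cathode (reduction is favoured where [K⁺] is higher).
With n = 1, E = −(0.0592/1) log([K⁺]ₐₙ/[K⁺]꜀ₐₜ) = −(0.0592/1) log(0.000253/0.596) = −(0.0592/1)(-3.372) = +0.200 V.

+0.200 V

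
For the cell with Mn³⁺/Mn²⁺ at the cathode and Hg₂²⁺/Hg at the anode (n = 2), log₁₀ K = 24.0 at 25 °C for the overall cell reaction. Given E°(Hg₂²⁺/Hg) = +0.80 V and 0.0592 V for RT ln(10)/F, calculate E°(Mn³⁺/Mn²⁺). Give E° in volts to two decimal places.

+1.51 V

E°cell = (0.0592/n)·log K = (0.0592/2)(24.0) = +0.710 V.
Since Mn³⁺/Mn²⁺ is the cathode and Hg₂²⁺/Hg the anode, E°cell = E°(Mn³⁺/Mn²⁺) − E°(Hg₂²⁺/Hg).
So E°(Mn³⁺/Mn²⁺) = E°cell + E°(Hg₂²⁺/Hg) = +0.710 + (+0.80) = +1.51 V.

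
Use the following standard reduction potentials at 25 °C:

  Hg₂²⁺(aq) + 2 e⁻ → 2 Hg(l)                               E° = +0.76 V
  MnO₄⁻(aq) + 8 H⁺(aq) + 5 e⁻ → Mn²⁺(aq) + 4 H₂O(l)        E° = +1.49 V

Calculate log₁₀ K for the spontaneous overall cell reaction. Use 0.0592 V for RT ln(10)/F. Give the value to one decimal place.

123.3

Cathode: MnO₄⁻/Mn²⁺; anode: Hg₂²⁺/Hg. E°cell = +0.73 V, n = 10.
log K = nE°cell / 0.0592 = (10)(+0.73) / 0.0592 = 123.3.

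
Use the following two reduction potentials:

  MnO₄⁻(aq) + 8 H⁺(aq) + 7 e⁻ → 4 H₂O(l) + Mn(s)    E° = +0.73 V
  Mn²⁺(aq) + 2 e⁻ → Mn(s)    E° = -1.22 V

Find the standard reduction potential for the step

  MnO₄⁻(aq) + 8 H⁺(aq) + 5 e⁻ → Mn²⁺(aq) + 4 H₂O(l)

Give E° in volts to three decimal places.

Sequential free energies add, so n₃E°₃ = n₁E°₁ + n₂E°₂.
With n₃ = 7, and the known step contributing 2×(-1.22) V, the unknown satisfies 5·E° = 7×(+0.73) − 2×(-1.22) = +7.550.
E° = +7.550 / 5 = +1.510 V.

+1.510 V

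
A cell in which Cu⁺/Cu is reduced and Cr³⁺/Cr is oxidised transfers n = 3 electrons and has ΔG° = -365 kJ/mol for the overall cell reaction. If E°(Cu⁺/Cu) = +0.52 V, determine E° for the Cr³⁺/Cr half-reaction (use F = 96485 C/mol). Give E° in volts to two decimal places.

E°cell = −ΔG°/(nF) = −(-365×10³)/((3)(96485)) = +1.261 V.
Since Cu⁺/Cu is the cathode and Cr³⁺/Cr the anode, E°cell = E°(Cu⁺/Cu) − E°(Cr³⁺/Cr).
So E°(Cr³⁺/Cr) = E°(Cu⁺/Cu) − E°cell = (+0.52) − (+1.261) = -0.74 V.

-0.74 V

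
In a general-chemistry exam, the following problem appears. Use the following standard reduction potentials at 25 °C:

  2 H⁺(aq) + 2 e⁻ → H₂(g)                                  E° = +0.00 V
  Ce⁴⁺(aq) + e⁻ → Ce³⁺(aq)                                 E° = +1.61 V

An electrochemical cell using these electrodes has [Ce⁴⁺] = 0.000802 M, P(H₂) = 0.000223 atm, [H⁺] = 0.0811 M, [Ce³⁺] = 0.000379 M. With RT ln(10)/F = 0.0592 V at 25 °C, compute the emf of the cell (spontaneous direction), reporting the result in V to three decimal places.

Ce⁴⁺/Ce³⁺ is the cathode (higher E°), H⁺/H₂ the anode: E°cell = +1.61 − (+0.00) = +1.61 V, n = 2.
Overall: 2 Ce⁴⁺(aq) + H₂(g) → 2 Ce³⁺(aq) + 2 H⁺(aq)
Q = [Ce³⁺]^2·[H⁺]^2 / ([Ce⁴⁺]^2·P(H₂)); log Q = 0.819.
E = E° − (0.0592/n) log Q = +1.61 − (0.0592/2)(0.819) = +1.586 V.

+1.586 V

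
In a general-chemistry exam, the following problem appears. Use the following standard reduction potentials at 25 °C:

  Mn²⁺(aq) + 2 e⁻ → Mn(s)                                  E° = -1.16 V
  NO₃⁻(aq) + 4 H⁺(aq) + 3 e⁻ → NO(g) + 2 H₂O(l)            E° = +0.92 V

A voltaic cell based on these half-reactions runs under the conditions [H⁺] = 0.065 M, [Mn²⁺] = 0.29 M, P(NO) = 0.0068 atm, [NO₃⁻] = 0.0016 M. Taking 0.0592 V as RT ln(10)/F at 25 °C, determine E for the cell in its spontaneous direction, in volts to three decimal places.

NO₃⁻/NO is the cathode (higher E°), Mn²⁺/Mn the anode: E°cell = +0.92 − (-1.16) = +2.08 V, n = 6.
Overall: 2 NO₃⁻(aq) + 8 H⁺(aq) + 3 Mn(s) → 2 NO(g) + 4 H₂O(l) + 3 Mn²⁺(aq)
Q = P(NO)^2·[Mn²⁺]^3 / ([NO₃⁻]^2·[H⁺]^8); log Q = 9.141.
E = E° − (0.0592/n) log Q = +2.08 − (0.0592/6)(9.141) = +1.990 V.

+1.990 V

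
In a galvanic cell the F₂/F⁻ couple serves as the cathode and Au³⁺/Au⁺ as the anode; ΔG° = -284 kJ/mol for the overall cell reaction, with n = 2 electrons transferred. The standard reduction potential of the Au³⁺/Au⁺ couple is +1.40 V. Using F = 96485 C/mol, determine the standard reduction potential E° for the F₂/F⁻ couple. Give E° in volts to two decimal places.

E°cell = −ΔG°/(nF) = −(-284×10³)/((2)(96485)) = +1.472 V.
Since F₂/F⁻ is the cathode and Au³⁺/Au⁺ the anode, E°cell = E°(F₂/F⁻) − E°(Au³⁺/Au⁺).
So E°(F₂/F⁻) = E°cell + E°(Au³⁺/Au⁺) = +1.472 + (+1.40) = +2.87 V.

+2.87 V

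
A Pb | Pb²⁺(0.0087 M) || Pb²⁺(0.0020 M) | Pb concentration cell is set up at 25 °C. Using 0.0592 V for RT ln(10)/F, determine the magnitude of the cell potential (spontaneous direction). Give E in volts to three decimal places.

For a concentration cell E°cell = 0. The 0.0087 M side is the cathode (reduction is favoured where [Pb²⁺] is higher).
With n = 2, E = −(0.0592/2) log([Pb²⁺]ₐₙ/[Pb²⁺]꜀ₐₜ) = −(0.0592/2) log(0.002/0.0087) = −(0.0592/2)(-0.638) = +0.019 V.

+0.019 V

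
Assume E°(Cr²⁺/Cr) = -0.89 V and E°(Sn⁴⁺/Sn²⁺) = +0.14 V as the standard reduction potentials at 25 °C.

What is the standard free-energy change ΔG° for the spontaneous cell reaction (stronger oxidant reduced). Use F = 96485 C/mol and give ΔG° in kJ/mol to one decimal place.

Sn⁴⁺/Sn²⁺ (E° = +0.14 V) is the cathode; Cr²⁺/Cr (E° = -0.89 V) is the anode, so E°cell = +1.03 V.
Balancing electrons gives n = 2 (lcm of 2 and 2).
ΔG° = −nFE° = −(2)(96485)(+1.03) = -198,759 J = -198.8 kJ/mol.

-198.8 kJ/mol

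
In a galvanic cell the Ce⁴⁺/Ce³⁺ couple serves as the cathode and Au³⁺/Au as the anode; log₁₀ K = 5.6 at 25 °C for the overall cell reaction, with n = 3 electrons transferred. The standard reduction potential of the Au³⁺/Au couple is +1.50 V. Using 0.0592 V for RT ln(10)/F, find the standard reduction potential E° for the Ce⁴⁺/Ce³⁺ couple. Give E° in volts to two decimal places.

+1.61 V

E°cell = (0.0592/n)·log K = (0.0592/3)(5.6) = +0.111 V.
Since Ce⁴⁺/Ce³⁺ is the cathode and Au³⁺/Au the anode, E°cell = E°(Ce⁴⁺/Ce³⁺) − E°(Au³⁺/Au).
So E°(Ce⁴⁺/Ce³⁺) = E°cell + E°(Au³⁺/Au) = +0.111 + (+1.50) = +1.61 V.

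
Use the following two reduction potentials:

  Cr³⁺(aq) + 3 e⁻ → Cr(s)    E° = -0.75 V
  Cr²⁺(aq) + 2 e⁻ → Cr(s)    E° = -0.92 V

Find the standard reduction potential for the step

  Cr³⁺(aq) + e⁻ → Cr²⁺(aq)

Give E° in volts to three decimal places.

Sequential free energies add, so n₃E°₃ = n₁E°₁ + n₂E°₂.
With n₃ = 3, and the known step contributing 2×(-0.92) V, the unknown satisfies 1·E° = 3×(-0.75) − 2×(-0.92) = -0.410.
E° = -0.410 / 1 = -0.410 V.

-0.410 V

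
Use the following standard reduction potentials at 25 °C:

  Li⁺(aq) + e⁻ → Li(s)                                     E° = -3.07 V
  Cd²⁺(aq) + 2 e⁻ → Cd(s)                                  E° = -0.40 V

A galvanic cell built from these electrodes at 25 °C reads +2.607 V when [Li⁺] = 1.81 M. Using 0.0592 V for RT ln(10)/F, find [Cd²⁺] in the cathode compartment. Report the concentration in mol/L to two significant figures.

0.024 M

Cd²⁺/Cd is the cathode, Li⁺/Li the anode: E°cell = +2.67 V, n = 2.
Overall reaction: Cd²⁺(aq) + 2 Li(s) → Cd(s) + 2 Li⁺(aq); Q = [Li⁺]^2/[Cd²⁺]^1.
From E = E° − (0.0592/n) log Q: log Q = (E° − E)·n/0.0592 = (+2.67 − (+2.607))·2/0.0592 = 2.1284.
So 1·log[Cd²⁺] = 2·log(1.81) − log Q = 0.5154 − (2.1284) = -1.6130; [Cd²⁺] = 10^(-1.6130) ≈ 0.024 M.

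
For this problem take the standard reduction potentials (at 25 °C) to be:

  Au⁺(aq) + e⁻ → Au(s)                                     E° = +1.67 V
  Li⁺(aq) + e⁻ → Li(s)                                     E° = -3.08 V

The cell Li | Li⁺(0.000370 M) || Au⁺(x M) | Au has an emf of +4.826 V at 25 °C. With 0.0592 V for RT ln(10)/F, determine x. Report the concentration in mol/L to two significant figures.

Au⁺/Au is the cathode, Li⁺/Li the anode: E°cell = +4.75 V, n = 1.
Overall reaction: Au⁺(aq) + Li(s) → Au(s) + Li⁺(aq); Q = [Li⁺]^1/[Au⁺]^1.
From E = E° − (0.0592/n) log Q: log Q = (E° − E)·n/0.0592 = (+4.75 − (+4.826))·1/0.0592 = -1.2838.
So 1·log[Au⁺] = 1·log(0.00037) − log Q = -3.4318 − (-1.2838) = -2.1480; [Au⁺] = 10^(-2.1480) ≈ 0.0071 M.

0.0071 M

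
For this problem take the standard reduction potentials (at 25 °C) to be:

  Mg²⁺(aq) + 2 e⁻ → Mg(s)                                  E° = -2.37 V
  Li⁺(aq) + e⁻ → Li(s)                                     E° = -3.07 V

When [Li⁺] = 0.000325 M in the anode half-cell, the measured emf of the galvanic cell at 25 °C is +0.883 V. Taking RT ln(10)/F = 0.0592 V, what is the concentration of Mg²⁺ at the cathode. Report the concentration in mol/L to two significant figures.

0.16 M

Mg²⁺/Mg is the cathode, Li⁺/Li the anode: E°cell = +0.70 V, n = 2.
Overall reaction: Mg²⁺(aq) + 2 Li(s) → Mg(s) + 2 Li⁺(aq); Q = [Li⁺]^2/[Mg²⁺]^1.
From E = E° − (0.0592/n) log Q: log Q = (E° − E)·n/0.0592 = (+0.70 − (+0.883))·2/0.0592 = -6.1824.
So 1·log[Mg²⁺] = 2·log(0.000325) − log Q = -6.9762 − (-6.1824) = -0.7938; [Mg²⁺] = 10^(-0.7938) ≈ 0.16 M.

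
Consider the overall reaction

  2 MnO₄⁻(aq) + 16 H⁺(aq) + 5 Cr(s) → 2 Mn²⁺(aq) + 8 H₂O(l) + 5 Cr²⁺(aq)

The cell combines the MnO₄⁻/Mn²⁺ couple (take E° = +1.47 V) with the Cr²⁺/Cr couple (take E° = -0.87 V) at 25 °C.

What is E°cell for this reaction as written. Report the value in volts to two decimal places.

The MnO₄⁻/Mn²⁺ couple has the higher reduction potential, so it is the cathode; Cr²⁺/Cr is oxidised at the anode.
E°cell = E°(cathode) − E°(anode) = (+1.47) − (-0.87) = +2.34 V.

+2.34 V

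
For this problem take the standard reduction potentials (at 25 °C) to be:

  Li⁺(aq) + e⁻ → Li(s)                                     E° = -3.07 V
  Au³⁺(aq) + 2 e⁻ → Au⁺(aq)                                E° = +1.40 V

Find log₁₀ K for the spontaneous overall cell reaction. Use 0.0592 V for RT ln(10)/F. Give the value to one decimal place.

151.0

Cathode: Au³⁺/Au⁺; anode: Li⁺/Li. E°cell = +4.47 V, n = 2.
log K = nE°cell / 0.0592 = (2)(+4.47) / 0.0592 = 151.0.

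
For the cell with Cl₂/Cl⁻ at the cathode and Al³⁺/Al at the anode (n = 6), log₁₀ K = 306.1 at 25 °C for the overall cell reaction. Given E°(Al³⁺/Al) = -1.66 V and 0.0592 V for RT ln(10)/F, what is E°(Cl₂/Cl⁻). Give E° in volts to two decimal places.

+1.36 V

E°cell = (0.0592/n)·log K = (0.0592/6)(306.1) = +3.020 V.
Since Cl₂/Cl⁻ is the cathode and Al³⁺/Al the anode, E°cell = E°(Cl₂/Cl⁻) − E°(Al³⁺/Al).
So E°(Cl₂/Cl⁻) = E°cell + E°(Al³⁺/Al) = +3.020 + (-1.66) = +1.36 V.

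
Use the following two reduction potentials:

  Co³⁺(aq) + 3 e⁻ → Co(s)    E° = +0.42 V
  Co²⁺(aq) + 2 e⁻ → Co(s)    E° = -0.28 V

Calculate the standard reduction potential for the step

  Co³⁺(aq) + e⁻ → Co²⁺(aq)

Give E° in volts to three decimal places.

+1.820 V

Sequential free energies add, so n₃E°₃ = n₁E°₁ + n₂E°₂.
With n₃ = 3, and the known step contributing 2×(-0.28) V, the unknown satisfies 1·E° = 3×(+0.42) − 2×(-0.28) = +1.820.
E° = +1.820 / 1 = +1.820 V.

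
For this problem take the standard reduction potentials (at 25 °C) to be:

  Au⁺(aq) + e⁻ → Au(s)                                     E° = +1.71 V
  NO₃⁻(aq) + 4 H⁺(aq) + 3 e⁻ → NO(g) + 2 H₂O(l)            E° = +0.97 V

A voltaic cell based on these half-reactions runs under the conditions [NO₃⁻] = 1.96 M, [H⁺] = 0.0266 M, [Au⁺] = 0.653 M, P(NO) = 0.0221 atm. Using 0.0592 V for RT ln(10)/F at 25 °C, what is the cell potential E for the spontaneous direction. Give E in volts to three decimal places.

Au⁺/Au is the cathode (higher E°), NO₃⁻/NO the anode: E°cell = +1.71 − (+0.97) = +0.74 V, n = 3.
Overall: 3 Au⁺(aq) + NO(g) + 2 H₂O(l) → 3 Au(s) + NO₃⁻(aq) + 4 H⁺(aq)
Q = [NO₃⁻]·[H⁺]^4 / ([Au⁺]^3·P(NO)); log Q = -3.797.
E = E° − (0.0592/n) log Q = +0.74 − (0.0592/3)(-3.797) = +0.815 V.

+0.815 V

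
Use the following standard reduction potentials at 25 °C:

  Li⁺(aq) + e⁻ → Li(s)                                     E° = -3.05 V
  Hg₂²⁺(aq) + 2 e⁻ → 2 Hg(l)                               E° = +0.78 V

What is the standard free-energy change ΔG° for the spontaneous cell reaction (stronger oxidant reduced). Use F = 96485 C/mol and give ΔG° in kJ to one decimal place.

-739.1 kJ

Hg₂²⁺/Hg (E° = +0.78 V) is the cathode; Li⁺/Li (E° = -3.05 V) is the anode, so E°cell = +3.83 V.
Balancing electrons gives n = 2 (lcm of 2 and 1).
ΔG° = −nFE° = −(2)(96485)(+3.83) = -739,075 J = -739.1 kJ.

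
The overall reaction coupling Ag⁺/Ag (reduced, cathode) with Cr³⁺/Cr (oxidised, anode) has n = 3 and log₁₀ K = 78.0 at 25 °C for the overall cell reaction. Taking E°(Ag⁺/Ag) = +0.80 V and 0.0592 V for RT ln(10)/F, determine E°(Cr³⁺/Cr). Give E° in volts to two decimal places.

-0.74 V

E°cell = (0.0592/n)·log K = (0.0592/3)(78.0) = +1.539 V.
Since Ag⁺/Ag is the cathode and Cr³⁺/Cr the anode, E°cell = E°(Ag⁺/Ag) − E°(Cr³⁺/Cr).
So E°(Cr³⁺/Cr) = E°(Ag⁺/Ag) − E°cell = (+0.80) − (+1.539) = -0.74 V.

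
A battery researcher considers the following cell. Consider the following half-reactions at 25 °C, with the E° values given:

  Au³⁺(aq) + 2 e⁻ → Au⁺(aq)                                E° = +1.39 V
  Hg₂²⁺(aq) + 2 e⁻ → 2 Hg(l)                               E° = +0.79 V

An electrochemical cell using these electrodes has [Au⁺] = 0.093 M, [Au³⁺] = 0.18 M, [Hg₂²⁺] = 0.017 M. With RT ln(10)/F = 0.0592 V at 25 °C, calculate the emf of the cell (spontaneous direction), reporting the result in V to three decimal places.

Au³⁺/Au⁺ is the cathode (higher E°), Hg₂²⁺/Hg the anode: E°cell = +1.39 − (+0.79) = +0.60 V, n = 2.
Overall: Au³⁺(aq) + 2 Hg(l) → Au⁺(aq) + Hg₂²⁺(aq)
Q = [Au⁺]·[Hg₂²⁺] / ([Au³⁺]); log Q = -2.056.
E = E° − (0.0592/n) log Q = +0.60 − (0.0592/2)(-2.056) = +0.661 V.

+0.661 V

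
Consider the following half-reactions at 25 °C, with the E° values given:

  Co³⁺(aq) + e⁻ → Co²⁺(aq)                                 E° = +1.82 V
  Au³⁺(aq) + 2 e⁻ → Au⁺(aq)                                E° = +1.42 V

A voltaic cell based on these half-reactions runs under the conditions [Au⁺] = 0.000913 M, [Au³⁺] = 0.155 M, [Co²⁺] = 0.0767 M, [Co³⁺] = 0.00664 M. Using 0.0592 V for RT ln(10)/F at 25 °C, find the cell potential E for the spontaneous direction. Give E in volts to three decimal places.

Co³⁺/Co²⁺ is the cathode (higher E°), Au³⁺/Au⁺ the anode: E°cell = +1.82 − (+1.42) = +0.40 V, n = 2.
Overall: 2 Co³⁺(aq) + Au⁺(aq) → 2 Co²⁺(aq) + Au³⁺(aq)
Q = [Co²⁺]^2·[Au³⁺] / ([Co³⁺]^2·[Au⁺]); log Q = 4.355.
E = E° − (0.0592/n) log Q = +0.40 − (0.0592/2)(4.355) = +0.271 V.

+0.271 V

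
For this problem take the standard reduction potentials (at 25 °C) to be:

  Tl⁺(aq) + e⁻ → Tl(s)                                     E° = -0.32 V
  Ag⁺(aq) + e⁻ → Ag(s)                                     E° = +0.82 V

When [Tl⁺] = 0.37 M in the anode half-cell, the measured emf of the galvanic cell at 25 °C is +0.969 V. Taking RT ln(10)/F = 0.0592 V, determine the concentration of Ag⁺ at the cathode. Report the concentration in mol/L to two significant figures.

Ag⁺/Ag is the cathode, Tl⁺/Tl the anode: E°cell = +1.14 V, n = 1.
Overall reaction: Ag⁺(aq) + Tl(s) → Ag(s) + Tl⁺(aq); Q = [Tl⁺]^1/[Ag⁺]^1.
From E = E° − (0.0592/n) log Q: log Q = (E° − E)·n/0.0592 = (+1.14 − (+0.969))·1/0.0592 = 2.8885.
So 1·log[Ag⁺] = 1·log(0.37) − log Q = -0.4318 − (2.8885) = -3.3203; [Ag⁺] = 10^(-3.3203) ≈ 0.00048 M.

0.00048 M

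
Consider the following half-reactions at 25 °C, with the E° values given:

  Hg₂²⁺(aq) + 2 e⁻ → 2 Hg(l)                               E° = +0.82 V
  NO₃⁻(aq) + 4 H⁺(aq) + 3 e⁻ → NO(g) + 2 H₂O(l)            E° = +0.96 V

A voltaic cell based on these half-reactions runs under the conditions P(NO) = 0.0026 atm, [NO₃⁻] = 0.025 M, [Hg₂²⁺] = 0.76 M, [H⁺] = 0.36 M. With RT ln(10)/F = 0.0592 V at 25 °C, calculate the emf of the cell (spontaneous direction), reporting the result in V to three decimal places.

NO₃⁻/NO is the cathode (higher E°), Hg₂²⁺/Hg the anode: E°cell = +0.96 − (+0.82) = +0.14 V, n = 6.
Overall: 2 NO₃⁻(aq) + 8 H⁺(aq) + 6 Hg(l) → 2 NO(g) + 4 H₂O(l) + 3 Hg₂²⁺(aq)
Q = P(NO)^2·[Hg₂²⁺]^3 / ([NO₃⁻]^2·[H⁺]^8); log Q = 1.226.
E = E° − (0.0592/n) log Q = +0.14 − (0.0592/6)(1.226) = +0.128 V.

+0.128 V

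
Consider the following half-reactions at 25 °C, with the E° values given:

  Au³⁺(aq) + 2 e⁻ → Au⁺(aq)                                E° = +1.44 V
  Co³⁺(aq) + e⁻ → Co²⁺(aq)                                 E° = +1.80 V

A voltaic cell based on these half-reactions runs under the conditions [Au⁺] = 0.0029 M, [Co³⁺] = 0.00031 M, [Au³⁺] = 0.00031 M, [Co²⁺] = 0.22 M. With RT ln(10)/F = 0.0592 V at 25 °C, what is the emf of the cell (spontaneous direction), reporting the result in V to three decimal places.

Co³⁺/Co²⁺ is the cathode (higher E°), Au³⁺/Au⁺ the anode: E°cell = +1.80 − (+1.44) = +0.36 V, n = 2.
Overall: 2 Co³⁺(aq) + Au⁺(aq) → 2 Co²⁺(aq) + Au³⁺(aq)
Q = [Co²⁺]^2·[Au³⁺] / ([Co³⁺]^2·[Au⁺]); log Q = 4.731.
E = E° − (0.0592/n) log Q = +0.36 − (0.0592/2)(4.731) = +0.220 V.

+0.220 V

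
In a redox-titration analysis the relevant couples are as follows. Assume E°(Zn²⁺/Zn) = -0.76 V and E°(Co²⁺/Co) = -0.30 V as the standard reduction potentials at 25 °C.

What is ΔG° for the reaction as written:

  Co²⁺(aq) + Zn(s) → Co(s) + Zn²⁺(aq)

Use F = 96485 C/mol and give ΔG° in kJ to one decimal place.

As written, Co²⁺/Co is reduced (cathode) and Zn²⁺/Zn is oxidised (anode), so E°cell = (-0.30) − (-0.76) = +0.46 V.
Balancing electrons gives n = 2.
ΔG° = −nFE° = −(2)(96485)(+0.46) = -88,766 J = -88.8 kJ.

-88.8 kJ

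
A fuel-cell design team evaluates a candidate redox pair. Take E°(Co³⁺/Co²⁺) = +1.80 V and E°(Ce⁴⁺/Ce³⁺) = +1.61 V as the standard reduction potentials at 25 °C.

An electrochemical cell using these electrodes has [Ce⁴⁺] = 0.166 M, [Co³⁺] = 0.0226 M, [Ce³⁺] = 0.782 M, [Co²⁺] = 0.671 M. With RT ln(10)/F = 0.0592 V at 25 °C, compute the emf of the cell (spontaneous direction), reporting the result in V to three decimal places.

Co³⁺/Co²⁺ is the cathode (higher E°), Ce⁴⁺/Ce³⁺ the anode: E°cell = +1.80 − (+1.61) = +0.19 V, n = 1.
Overall: Co³⁺(aq) + Ce³⁺(aq) → Co²⁺(aq) + Ce⁴⁺(aq)
Q = [Co²⁺]·[Ce⁴⁺] / ([Co³⁺]·[Ce³⁺]); log Q = 0.800.
E = E° − (0.0592/n) log Q = +0.19 − (0.0592/1)(0.800) = +0.143 V.

+0.143 V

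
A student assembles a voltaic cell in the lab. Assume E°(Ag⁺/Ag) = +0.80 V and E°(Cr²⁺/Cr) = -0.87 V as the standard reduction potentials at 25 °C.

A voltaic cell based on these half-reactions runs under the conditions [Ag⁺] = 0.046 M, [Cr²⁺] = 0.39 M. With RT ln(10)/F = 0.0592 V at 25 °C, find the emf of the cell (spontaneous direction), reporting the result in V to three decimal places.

+1.603 V

Ag⁺/Ag is the cathode (higher E°), Cr²⁺/Cr the anode: E°cell = +0.80 − (-0.87) = +1.67 V, n = 2.
Overall: 2 Ag⁺(aq) + Cr(s) → 2 Ag(s) + Cr²⁺(aq)
Q = [Cr²⁺] / ([Ag⁺]^2); log Q = 2.266.
E = E° − (0.0592/n) log Q = +1.67 − (0.0592/2)(2.266) = +1.603 V.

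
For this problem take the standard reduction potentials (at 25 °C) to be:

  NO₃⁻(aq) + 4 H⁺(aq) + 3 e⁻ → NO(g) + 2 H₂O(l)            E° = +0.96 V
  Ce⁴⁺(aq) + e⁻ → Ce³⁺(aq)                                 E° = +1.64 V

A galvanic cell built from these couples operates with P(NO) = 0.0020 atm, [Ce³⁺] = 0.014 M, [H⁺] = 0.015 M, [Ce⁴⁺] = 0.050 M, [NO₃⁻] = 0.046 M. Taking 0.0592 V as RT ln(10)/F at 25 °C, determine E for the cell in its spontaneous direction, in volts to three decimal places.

Ce⁴⁺/Ce³⁺ is the cathode (higher E°), NO₃⁻/NO the anode: E°cell = +1.64 − (+0.96) = +0.68 V, n = 3.
Overall: 3 Ce⁴⁺(aq) + NO(g) + 2 H₂O(l) → 3 Ce³⁺(aq) + NO₃⁻(aq) + 4 H⁺(aq)
Q = [Ce³⁺]^3·[NO₃⁻]·[H⁺]^4 / ([Ce⁴⁺]^3·P(NO)); log Q = -7.592.
E = E° − (0.0592/n) log Q = +0.68 − (0.0592/3)(-7.592) = +0.830 V.

+0.830 V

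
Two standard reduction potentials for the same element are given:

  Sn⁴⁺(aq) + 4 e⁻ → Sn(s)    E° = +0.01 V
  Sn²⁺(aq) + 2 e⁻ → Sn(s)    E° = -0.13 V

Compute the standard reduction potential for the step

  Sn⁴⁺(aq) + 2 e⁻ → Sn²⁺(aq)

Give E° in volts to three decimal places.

Sequential free energies add, so n₃E°₃ = n₁E°₁ + n₂E°₂.
With n₃ = 4, and the known step contributing 2×(-0.13) V, the unknown satisfies 2·E° = 4×(+0.01) − 2×(-0.13) = +0.300.
E° = +0.300 / 2 = +0.150 V.

+0.150 V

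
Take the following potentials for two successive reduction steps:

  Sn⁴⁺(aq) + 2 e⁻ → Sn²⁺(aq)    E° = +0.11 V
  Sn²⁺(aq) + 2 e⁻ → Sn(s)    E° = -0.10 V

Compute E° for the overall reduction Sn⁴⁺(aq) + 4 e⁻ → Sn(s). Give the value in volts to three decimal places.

+0.005 V

Standard free energies of sequential steps add: ΔG°₃ = ΔG°₁ + ΔG°₂, so n₃E°₃ = n₁E°₁ + n₂E°₂.
E°₃ = (2×+0.11 + 2×-0.10) / 4 = (+0.020) / 4 = +0.005 V.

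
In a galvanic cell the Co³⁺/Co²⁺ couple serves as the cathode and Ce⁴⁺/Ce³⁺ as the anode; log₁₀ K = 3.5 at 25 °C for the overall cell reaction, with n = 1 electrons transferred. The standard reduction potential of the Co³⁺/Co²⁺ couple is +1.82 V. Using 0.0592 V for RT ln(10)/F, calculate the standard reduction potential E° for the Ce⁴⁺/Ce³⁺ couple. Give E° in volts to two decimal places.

E°cell = (0.0592/n)·log K = (0.0592/1)(3.5) = +0.207 V.
Since Co³⁺/Co²⁺ is the cathode and Ce⁴⁺/Ce³⁺ the anode, E°cell = E°(Co³⁺/Co²⁺) − E°(Ce⁴⁺/Ce³⁺).
So E°(Ce⁴⁺/Ce³⁺) = E°(Co³⁺/Co²⁺) − E°cell = (+1.82) − (+0.207) = +1.61 V.

+1.61 V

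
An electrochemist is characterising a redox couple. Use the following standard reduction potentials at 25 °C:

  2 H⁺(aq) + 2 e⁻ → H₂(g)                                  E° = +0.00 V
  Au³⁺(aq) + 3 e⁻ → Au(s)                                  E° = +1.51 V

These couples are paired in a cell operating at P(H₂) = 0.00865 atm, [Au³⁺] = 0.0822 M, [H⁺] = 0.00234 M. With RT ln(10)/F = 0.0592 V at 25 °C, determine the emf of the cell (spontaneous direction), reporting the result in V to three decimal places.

+1.583 V

Au³⁺/Au is the cathode (higher E°), H⁺/H₂ the anode: E°cell = +1.51 − (+0.00) = +1.51 V, n = 6.
Overall: 2 Au³⁺(aq) + 3 H₂(g) → 2 Au(s) + 6 H⁺(aq)
Q = [H⁺]^6 / ([Au³⁺]^2·P(H₂)^3); log Q = -7.425.
E = E° − (0.0592/n) log Q = +1.51 − (0.0592/6)(-7.425) = +1.583 V.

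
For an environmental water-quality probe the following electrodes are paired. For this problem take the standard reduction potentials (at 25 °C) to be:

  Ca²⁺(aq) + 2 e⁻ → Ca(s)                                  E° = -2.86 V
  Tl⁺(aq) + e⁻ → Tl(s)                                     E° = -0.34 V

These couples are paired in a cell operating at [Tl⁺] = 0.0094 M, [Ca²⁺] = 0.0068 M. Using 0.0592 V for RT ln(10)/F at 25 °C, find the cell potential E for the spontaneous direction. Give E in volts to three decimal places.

+2.464 V

Tl⁺/Tl is the cathode (higher E°), Ca²⁺/Ca the anode: E°cell = -0.34 − (-2.86) = +2.52 V, n = 2.
Overall: 2 Tl⁺(aq) + Ca(s) → 2 Tl(s) + Ca²⁺(aq)
Q = [Ca²⁺] / ([Tl⁺]^2); log Q = 1.886.
E = E° − (0.0592/n) log Q = +2.52 − (0.0592/2)(1.886) = +2.464 V.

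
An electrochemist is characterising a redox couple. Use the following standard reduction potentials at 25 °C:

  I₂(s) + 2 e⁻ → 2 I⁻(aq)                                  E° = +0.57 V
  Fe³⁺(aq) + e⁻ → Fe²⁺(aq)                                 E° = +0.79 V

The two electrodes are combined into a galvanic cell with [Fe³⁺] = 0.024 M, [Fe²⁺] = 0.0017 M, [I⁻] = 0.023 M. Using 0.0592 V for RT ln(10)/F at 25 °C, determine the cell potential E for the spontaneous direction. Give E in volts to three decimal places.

Fe³⁺/Fe²⁺ is the cathode (higher E°), I₂/I⁻ the anode: E°cell = +0.79 − (+0.57) = +0.22 V, n = 2.
Overall: 2 Fe³⁺(aq) + 2 I⁻(aq) → 2 Fe²⁺(aq) + I₂(s)
Q = [Fe²⁺]^2 / ([Fe³⁺]^2·[I⁻]^2); log Q = 0.977.
E = E° − (0.0592/n) log Q = +0.22 − (0.0592/2)(0.977) = +0.191 V.

+0.191 V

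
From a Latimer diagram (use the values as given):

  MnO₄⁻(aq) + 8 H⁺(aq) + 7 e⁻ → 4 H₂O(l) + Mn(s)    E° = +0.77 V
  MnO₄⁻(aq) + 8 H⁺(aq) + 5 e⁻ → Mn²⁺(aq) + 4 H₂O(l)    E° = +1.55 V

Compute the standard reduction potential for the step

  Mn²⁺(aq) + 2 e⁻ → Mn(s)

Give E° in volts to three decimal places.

-1.180 V

Sequential free energies add, so n₃E°₃ = n₁E°₁ + n₂E°₂.
With n₃ = 7, and the known step contributing 5×(+1.55) V, the unknown satisfies 2·E° = 7×(+0.77) − 5×(+1.55) = -2.360.
E° = -2.360 / 2 = -1.180 V.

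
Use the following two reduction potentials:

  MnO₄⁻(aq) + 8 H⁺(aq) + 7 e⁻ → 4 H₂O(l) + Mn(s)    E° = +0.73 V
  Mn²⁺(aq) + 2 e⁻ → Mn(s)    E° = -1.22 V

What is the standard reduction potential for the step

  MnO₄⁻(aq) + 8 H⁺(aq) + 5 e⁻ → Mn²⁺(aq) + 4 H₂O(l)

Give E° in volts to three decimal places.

+1.510 V

Sequential free energies add, so n₃E°₃ = n₁E°₁ + n₂E°₂.
With n₃ = 7, and the known step contributing 2×(-1.22) V, the unknown satisfies 5·E° = 7×(+0.73) − 2×(-1.22) = +7.550.
E° = +7.550 / 5 = +1.510 V.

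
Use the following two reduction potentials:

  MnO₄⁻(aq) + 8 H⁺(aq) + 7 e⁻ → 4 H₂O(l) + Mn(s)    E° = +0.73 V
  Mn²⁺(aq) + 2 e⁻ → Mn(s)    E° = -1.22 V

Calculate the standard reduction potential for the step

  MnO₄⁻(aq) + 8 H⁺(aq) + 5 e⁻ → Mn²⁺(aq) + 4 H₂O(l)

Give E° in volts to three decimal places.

Sequential free energies add, so n₃E°₃ = n₁E°₁ + n₂E°₂.
With n₃ = 7, and the known step contributing 2×(-1.22) V, the unknown satisfies 5·E° = 7×(+0.73) − 2×(-1.22) = +7.550.
E° = +7.550 / 5 = +1.510 V.

+1.510 V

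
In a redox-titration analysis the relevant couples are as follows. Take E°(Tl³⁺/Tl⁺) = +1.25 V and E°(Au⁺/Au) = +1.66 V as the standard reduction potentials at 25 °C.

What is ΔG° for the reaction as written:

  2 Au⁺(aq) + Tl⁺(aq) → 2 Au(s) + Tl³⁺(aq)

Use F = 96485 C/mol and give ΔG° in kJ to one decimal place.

-79.1 kJ

As written, Au⁺/Au is reduced (cathode) and Tl³⁺/Tl⁺ is oxidised (anode), so E°cell = (+1.66) − (+1.25) = +0.41 V.
Balancing electrons gives n = 2.
ΔG° = −nFE° = −(2)(96485)(+0.41) = -79,118 J = -79.1 kJ.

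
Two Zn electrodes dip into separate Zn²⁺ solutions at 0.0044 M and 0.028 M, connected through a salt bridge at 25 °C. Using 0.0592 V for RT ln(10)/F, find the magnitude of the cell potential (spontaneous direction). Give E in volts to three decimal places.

For a concentration cell E°cell = 0. The 0.028 M side is the cathode (reduction is favoured where [Zn²⁺] is higher).
With n = 2, E = −(0.0592/2) log([Zn²⁺]ₐₙ/[Zn²⁺]꜀ₐₜ) = −(0.0592/2) log(0.0044/0.028) = −(0.0592/2)(-0.804) = +0.024 V.

+0.024 V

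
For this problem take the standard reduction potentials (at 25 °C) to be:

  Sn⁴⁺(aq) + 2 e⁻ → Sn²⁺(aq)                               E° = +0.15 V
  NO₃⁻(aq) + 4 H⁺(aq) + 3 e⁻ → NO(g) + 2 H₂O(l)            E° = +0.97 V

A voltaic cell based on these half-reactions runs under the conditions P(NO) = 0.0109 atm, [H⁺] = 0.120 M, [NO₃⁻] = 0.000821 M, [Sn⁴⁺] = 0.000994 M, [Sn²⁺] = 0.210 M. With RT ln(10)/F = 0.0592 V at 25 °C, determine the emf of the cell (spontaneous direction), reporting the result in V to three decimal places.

+0.794 V

NO₃⁻/NO is the cathode (higher E°), Sn⁴⁺/Sn²⁺ the anode: E°cell = +0.97 − (+0.15) = +0.82 V, n = 6.
Overall: 2 NO₃⁻(aq) + 8 H⁺(aq) + 3 Sn²⁺(aq) → 2 NO(g) + 4 H₂O(l) + 3 Sn⁴⁺(aq)
Q = P(NO)^2·[Sn⁴⁺]^3 / ([NO₃⁻]^2·[H⁺]^8·[Sn²⁺]^3); log Q = 2.638.
E = E° − (0.0592/n) log Q = +0.82 − (0.0592/6)(2.638) = +0.794 V.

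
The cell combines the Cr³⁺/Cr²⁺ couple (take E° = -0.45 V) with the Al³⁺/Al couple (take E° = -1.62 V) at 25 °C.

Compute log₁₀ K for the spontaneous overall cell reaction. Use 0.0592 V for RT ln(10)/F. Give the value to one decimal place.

59.3

Cathode: Cr³⁺/Cr²⁺; anode: Al³⁺/Al. E°cell = +1.17 V, n = 3.
log K = nE°cell / 0.0592 = (3)(+1.17) / 0.0592 = 59.3.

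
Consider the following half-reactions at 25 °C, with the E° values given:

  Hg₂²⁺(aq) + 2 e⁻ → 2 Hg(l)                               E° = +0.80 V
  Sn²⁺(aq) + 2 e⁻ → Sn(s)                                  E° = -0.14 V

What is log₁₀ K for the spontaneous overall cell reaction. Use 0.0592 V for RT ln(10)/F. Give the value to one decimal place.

Cathode: Hg₂²⁺/Hg; anode: Sn²⁺/Sn. E°cell = +0.94 V, n = 2.
log K = nE°cell / 0.0592 = (2)(+0.94) / 0.0592 = 31.8.

31.8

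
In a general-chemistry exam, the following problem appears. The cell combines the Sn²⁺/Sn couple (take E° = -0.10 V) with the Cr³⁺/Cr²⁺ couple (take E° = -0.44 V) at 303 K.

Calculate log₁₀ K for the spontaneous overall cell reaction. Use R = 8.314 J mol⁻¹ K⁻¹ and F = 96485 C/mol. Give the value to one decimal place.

11.3

Cathode: Sn²⁺/Sn; anode: Cr³⁺/Cr²⁺. E°cell = (-0.10) − (-0.44) = +0.34 V, with n = 2.
ΔG° = −nFE° = −RT ln K, so ln K = nFE°/(RT) = (2)(96485)(+0.34) / ((8.314)(303)) = 26.045.
log₁₀ K = 26.045 / ln 10 = 11.3.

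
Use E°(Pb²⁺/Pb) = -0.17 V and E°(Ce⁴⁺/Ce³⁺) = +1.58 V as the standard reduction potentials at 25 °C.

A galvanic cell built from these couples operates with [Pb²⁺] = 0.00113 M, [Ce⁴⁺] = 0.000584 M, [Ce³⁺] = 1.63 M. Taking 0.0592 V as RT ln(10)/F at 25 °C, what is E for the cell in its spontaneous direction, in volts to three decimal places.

Ce⁴⁺/Ce³⁺ is the cathode (higher E°), Pb²⁺/Pb the anode: E°cell = +1.58 − (-0.17) = +1.75 V, n = 2.
Overall: 2 Ce⁴⁺(aq) + Pb(s) → 2 Ce³⁺(aq) + Pb²⁺(aq)
Q = [Ce³⁺]^2·[Pb²⁺] / ([Ce⁴⁺]^2); log Q = 3.945.
E = E° − (0.0592/n) log Q = +1.75 − (0.0592/2)(3.945) = +1.633 V.

+1.633 V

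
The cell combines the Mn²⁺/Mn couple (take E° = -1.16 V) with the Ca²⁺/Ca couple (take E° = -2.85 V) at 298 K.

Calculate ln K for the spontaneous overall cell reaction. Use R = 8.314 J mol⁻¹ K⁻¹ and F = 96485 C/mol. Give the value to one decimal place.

131.6

Cathode: Mn²⁺/Mn; anode: Ca²⁺/Ca. E°cell = (-1.16) − (-2.85) = +1.69 V, with n = 2.
ΔG° = −nFE° = −RT ln K, so ln K = nFE°/(RT) = (2)(96485)(+1.69) / ((8.314)(298)) = 131.629.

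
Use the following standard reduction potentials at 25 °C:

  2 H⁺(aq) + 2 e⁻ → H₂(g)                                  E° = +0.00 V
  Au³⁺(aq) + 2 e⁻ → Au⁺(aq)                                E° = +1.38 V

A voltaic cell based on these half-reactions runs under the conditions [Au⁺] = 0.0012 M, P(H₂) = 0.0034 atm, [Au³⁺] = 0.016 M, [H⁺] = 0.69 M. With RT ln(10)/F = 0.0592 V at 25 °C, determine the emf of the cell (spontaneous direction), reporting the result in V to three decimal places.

Au³⁺/Au⁺ is the cathode (higher E°), H⁺/H₂ the anode: E°cell = +1.38 − (+0.00) = +1.38 V, n = 2.
Overall: Au³⁺(aq) + H₂(g) → Au⁺(aq) + 2 H⁺(aq)
Q = [Au⁺]·[H⁺]^2 / ([Au³⁺]·P(H₂)); log Q = 1.021.
E = E° − (0.0592/n) log Q = +1.38 − (0.0592/2)(1.021) = +1.350 V.

+1.350 V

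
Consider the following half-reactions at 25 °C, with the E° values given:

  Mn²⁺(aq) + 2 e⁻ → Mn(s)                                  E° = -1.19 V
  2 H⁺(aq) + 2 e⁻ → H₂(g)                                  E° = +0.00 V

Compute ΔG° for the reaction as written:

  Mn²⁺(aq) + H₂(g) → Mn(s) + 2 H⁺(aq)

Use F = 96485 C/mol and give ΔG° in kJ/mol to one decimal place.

+229.6 kJ/mol

As written, Mn²⁺/Mn is reduced (cathode) and H⁺/H₂ is oxidised (anode), so E°cell = (-1.19) − (+0.00) = -1.19 V.
Balancing electrons gives n = 2.
ΔG° = −nFE° = −(2)(96485)(-1.19) = 229,634 J = +229.6 kJ/mol.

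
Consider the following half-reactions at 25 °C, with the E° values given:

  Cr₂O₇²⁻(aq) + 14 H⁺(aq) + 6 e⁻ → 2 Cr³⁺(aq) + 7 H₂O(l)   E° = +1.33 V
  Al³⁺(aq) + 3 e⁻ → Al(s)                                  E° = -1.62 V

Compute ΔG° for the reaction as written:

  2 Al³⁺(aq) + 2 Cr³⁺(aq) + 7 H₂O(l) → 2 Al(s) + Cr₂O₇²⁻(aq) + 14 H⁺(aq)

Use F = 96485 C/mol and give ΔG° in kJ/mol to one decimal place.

As written, Al³⁺/Al is reduced (cathode) and Cr₂O₇²⁻/Cr³⁺ is oxidised (anode), so E°cell = (-1.62) − (+1.33) = -2.95 V.
Balancing electrons gives n = 6.
ΔG° = −nFE° = −(6)(96485)(-2.95) = 1,707,784 J = +1707.8 kJ/mol.

+1707.8 kJ/mol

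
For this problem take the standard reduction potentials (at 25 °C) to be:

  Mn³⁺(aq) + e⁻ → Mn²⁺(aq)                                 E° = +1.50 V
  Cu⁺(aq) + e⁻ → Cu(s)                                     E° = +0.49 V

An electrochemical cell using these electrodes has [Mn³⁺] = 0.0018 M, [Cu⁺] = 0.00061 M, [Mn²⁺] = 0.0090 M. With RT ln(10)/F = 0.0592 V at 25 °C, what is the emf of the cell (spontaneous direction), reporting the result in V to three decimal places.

+1.159 V

Mn³⁺/Mn²⁺ is the cathode (higher E°), Cu⁺/Cu the anode: E°cell = +1.50 − (+0.49) = +1.01 V, n = 1.
Overall: Mn³⁺(aq) + Cu(s) → Mn²⁺(aq) + Cu⁺(aq)
Q = [Mn²⁺]·[Cu⁺] / ([Mn³⁺]); log Q = -2.516.
E = E° − (0.0592/n) log Q = +1.01 − (0.0592/1)(-2.516) = +1.159 V.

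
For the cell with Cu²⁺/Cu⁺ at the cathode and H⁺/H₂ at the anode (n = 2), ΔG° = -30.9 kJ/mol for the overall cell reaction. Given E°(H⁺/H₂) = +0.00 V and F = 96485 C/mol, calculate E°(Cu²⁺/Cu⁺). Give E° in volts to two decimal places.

+0.16 V

E°cell = −ΔG°/(nF) = −(-30.9×10³)/((2)(96485)) = +0.160 V.
Since Cu²⁺/Cu⁺ is the cathode and H⁺/H₂ the anode, E°cell = E°(Cu²⁺/Cu⁺) − E°(H⁺/H₂).
So E°(Cu²⁺/Cu⁺) = E°cell + E°(H⁺/H₂) = +0.160 + (+0.00) = +0.16 V.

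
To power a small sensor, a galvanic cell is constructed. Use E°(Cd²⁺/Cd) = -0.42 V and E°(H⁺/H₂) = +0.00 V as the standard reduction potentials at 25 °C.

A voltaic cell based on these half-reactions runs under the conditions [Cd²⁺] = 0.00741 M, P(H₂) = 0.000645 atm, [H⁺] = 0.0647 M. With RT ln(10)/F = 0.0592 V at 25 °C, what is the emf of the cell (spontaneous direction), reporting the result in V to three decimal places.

+0.507 V

H⁺/H₂ is the cathode (higher E°), Cd²⁺/Cd the anode: E°cell = +0.00 − (-0.42) = +0.42 V, n = 2.
Overall: 2 H⁺(aq) + Cd(s) → H₂(g) + Cd²⁺(aq)
Q = P(H₂)·[Cd²⁺] / ([H⁺]^2); log Q = -2.942.
E = E° − (0.0592/n) log Q = +0.42 − (0.0592/2)(-2.942) = +0.507 V.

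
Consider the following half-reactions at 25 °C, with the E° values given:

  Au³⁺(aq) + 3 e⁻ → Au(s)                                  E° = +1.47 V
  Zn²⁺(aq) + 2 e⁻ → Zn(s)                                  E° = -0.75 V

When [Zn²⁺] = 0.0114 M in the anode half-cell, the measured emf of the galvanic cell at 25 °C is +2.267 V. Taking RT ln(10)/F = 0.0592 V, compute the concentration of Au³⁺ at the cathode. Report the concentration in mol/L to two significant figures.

0.29 M

Au³⁺/Au is the cathode, Zn²⁺/Zn the anode: E°cell = +2.22 V, n = 6.
Overall reaction: 2 Au³⁺(aq) + 3 Zn(s) → 2 Au(s) + 3 Zn²⁺(aq); Q = [Zn²⁺]^3/[Au³⁺]^2.
From E = E° − (0.0592/n) log Q: log Q = (E° − E)·n/0.0592 = (+2.22 − (+2.267))·6/0.0592 = -4.7635.
So 2·log[Au³⁺] = 3·log(0.0114) − log Q = -5.8293 − (-4.7635) = -1.0658; log[Au³⁺] = -1.0658 / 2 = -0.5329; [Au³⁺] = 10^(-0.5329) ≈ 0.29 M.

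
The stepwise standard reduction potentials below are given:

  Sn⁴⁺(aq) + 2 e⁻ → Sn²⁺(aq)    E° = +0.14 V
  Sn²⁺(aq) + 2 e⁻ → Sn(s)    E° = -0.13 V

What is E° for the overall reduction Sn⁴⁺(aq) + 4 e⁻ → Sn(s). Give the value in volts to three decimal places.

Standard free energies of sequential steps add: ΔG°₃ = ΔG°₁ + ΔG°₂, so n₃E°₃ = n₁E°₁ + n₂E°₂.
E°₃ = (2×+0.14 + 2×-0.13) / 4 = (+0.020) / 4 = +0.005 V.

+0.005 V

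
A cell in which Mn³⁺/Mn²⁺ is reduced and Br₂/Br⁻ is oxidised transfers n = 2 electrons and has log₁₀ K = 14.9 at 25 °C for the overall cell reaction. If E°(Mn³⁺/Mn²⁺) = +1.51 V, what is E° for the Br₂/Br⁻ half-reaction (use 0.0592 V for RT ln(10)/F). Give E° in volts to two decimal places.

E°cell = (0.0592/n)·log K = (0.0592/2)(14.9) = +0.441 V.
Since Mn³⁺/Mn²⁺ is the cathode and Br₂/Br⁻ the anode, E°cell = E°(Mn³⁺/Mn²⁺) − E°(Br₂/Br⁻).
So E°(Br₂/Br⁻) = E°(Mn³⁺/Mn²⁺) − E°cell = (+1.51) − (+0.441) = +1.07 V.

+1.07 V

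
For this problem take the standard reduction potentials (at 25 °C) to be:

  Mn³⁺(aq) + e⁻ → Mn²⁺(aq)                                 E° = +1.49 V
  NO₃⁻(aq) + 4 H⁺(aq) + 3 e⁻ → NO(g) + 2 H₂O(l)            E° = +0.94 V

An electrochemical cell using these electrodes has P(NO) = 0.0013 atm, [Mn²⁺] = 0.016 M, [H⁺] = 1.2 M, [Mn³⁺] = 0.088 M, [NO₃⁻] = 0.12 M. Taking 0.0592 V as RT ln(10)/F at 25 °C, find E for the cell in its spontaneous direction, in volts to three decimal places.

+0.549 V

Mn³⁺/Mn²⁺ is the cathode (higher E°), NO₃⁻/NO the anode: E°cell = +1.49 − (+0.94) = +0.55 V, n = 3.
Overall: 3 Mn³⁺(aq) + NO(g) + 2 H₂O(l) → 3 Mn²⁺(aq) + NO₃⁻(aq) + 4 H⁺(aq)
Q = [Mn²⁺]^3·[NO₃⁻]·[H⁺]^4 / ([Mn³⁺]^3·P(NO)); log Q = 0.061.
E = E° − (0.0592/n) log Q = +0.55 − (0.0592/3)(0.061) = +0.549 V.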